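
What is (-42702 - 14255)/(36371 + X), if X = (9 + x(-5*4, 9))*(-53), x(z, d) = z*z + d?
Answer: -56957/14217 ≈ -4.0063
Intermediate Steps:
x(z, d) = d + z**2 (x(z, d) = z**2 + d = d + z**2)
X = -22154 (X = (9 + (9 + (-5*4)**2))*(-53) = (9 + (9 + (-20)**2))*(-53) = (9 + (9 + 400))*(-53) = (9 + 409)*(-53) = 418*(-53) = -22154)
(-42702 - 14255)/(36371 + X) = (-42702 - 14255)/(36371 - 22154) = -56957/14217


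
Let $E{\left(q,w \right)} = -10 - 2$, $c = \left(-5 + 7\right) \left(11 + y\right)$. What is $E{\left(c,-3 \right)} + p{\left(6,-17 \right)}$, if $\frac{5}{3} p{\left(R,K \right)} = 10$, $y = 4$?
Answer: $-6$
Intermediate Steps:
$p{\left(R,K \right)} = 6$ ($p{\left(R,K \right)} = \frac{3}{5} \cdot 10 = 6$)
$c = 30$ ($c = \left(-5 + 7\right) \left(11 + 4\right) = 2 \cdot 15 = 30$)
$E{\left(q,w \right)} = -12$ ($E{\left(q,w \right)} = -10 - 2 = -12$)
$E{\left(c,-3 \right)} + p{\left(6,-17 \right)} = -12 + 6 = -6$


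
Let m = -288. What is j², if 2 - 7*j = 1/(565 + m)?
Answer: 6241/76729 ≈ 0.081338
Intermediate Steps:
j = 79/277 (j = 2/7 - 1/(7*(565 - 288)) = 2/7 - ⅐/277 = 2/7 - ⅐*1/277 = 2/7 - 1/1939 = 79/277 ≈ 0.28520)
j² = (79/277)² = 6241/76729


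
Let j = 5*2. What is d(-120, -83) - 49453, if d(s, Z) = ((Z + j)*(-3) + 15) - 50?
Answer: -49269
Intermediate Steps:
j = 10
d(s, Z) = -65 - 3*Z (d(s, Z) = ((Z + 10)*(-3) + 15) - 50 = ((10 + Z)*(-3) + 15) - 50 = ((-30 - 3*Z) + 15) - 50 = (-15 - 3*Z) - 50 = -65 - 3*Z)
d(-120, -83) - 49453 = (-65 - 3*(-83)) - 49453 = (-65 + 249) - 49453 = 184 - 49453 = -49269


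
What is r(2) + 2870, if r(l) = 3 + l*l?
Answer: 2877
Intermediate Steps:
r(l) = 3 + l²
r(2) + 2870 = (3 + 2²) + 2870 = (3 + 4) + 2870 = 7 + 2870 = 2877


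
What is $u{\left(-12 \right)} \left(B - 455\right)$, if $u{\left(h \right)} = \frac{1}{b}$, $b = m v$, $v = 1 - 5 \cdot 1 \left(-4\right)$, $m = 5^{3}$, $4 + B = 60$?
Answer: $- \frac{19}{125} \approx -0.152$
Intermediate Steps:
$B = 56$ ($B = -4 + 60 = 56$)
$m = 125$
$v = 21$ ($v = 1 - -20 = 1 + 20 = 21$)
$b = 2625$ ($b = 125 \cdot 21 = 2625$)
$u{\left(h \right)} = \frac{1}{2625}$
$u{\left(-12 \right)} \left(B - 455\right) = \frac{56 - 455}{2625} = \frac{1}{2625} \left(-399\right) = - \frac{19}{125}$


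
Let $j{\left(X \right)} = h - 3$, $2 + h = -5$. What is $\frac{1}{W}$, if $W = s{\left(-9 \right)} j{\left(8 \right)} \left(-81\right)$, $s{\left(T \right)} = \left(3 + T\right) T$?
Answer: $\frac{1}{43740} \approx 2.2862 \cdot 10^{-5}$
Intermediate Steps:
$h = -7$ ($h = -2 - 5 = -7$)
$s{\left(T \right)} = T \left(3 + T\right)$
$j{\left(X \right)} = -10$ ($j{\left(X \right)} = -7 - 3 = -10$)
$W = 43740$ ($W = - 9 \left(3 - 9\right) \left(-10\right) \left(-81\right) = \left(-9\right) \left(-6\right) \left(-10\right) \left(-81\right) = 54 \left(-10\right) \left(-81\right) = \left(-540\right) \left(-81\right) = 43740$)
$\frac{1}{W} = \frac{1}{43740}$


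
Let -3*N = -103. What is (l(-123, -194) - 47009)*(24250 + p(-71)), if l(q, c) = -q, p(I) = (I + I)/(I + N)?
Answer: -62544189218/55 ≈ -1.1372e+9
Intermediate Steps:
N = 103/3 (N = -1/3*(-103) = 103/3 ≈ 34.333)
p(I) = 2*I/(103/3 + I) (p(I) = (I + I)/(I + 103/3) = (2*I)/(103/3 + I) = 2*I/(103/3 + I))
(l(-123, -194) - 47009)*(24250 + p(-71)) = (-1*(-123) - 47009)*(24250 + 6*(-71)/(103 + 3*(-71))) = (123 - 47009)*(24250 + 6*(-71)/(103 - 213)) = -46886*(24250 + 6*(-71)/(-110)) = -46886*(24250 + 6*(-71)*(-1/110)) = -46886*(24250 + 213/55) = -46886*1333963/55 = -62544189218/55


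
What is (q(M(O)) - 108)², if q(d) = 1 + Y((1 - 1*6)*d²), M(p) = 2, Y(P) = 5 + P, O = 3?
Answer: 14884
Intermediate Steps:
q(d) = 6 - 5*d² (q(d) = 1 + (5 + (1 - 1*6)*d²) = 1 + (5 + (1 - 6)*d²) = 1 + (5 - 5*d²) = 6 - 5*d²)
(q(M(O)) - 108)² = ((6 - 5*2²) - 108)² = ((6 - 5*4) - 108)² = ((6 - 20) - 108)² = (-14 - 108)² = (-122)² = 14884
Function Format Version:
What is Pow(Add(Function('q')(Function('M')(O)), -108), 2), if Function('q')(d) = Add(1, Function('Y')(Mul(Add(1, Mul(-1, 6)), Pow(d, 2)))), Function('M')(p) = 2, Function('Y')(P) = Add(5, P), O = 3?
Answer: 14884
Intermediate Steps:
Function('q')(d) = Add(6, Mul(-5, Pow(d, 2))) (Function('q')(d) = Add(1, Add(5, Mul(Add(1, Mul(-1, 6)), Pow(d, 2)))) = Add(1, Add(5, Mul(Add(1, -6), Pow(d, 2)))) = Add(1, Add(5, Mul(-5, Pow(d, 2)))) = Add(6, Mul(-5, Pow(d, 2))))
Pow(Add(Function('q')(Function('M')(O)), -108), 2) = Pow(Add(Add(6, Mul(-5, Pow(2, 2))), -108), 2) = Pow(Add(Add(6, Mul(-5, 4)), -108), 2) = Pow(Add(Add(6, -20), -108), 2) = Pow(Add(-14, -108), 2) = Pow(-122, 2) = 14884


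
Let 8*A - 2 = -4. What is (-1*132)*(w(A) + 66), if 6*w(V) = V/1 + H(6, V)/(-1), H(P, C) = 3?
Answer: -17281/2 ≈ -8640.5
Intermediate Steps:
A = -¼ (A = ¼ + (⅛)*(-4) = ¼ - ½ = -¼ ≈ -0.25000)
w(V) = -½ + V/6 (w(V) = (V/1 + 3/(-1))/6 = (V*1 + 3*(-1))/6 = (V - 3)/6 = (-3 + V)/6 = -½ + V/6)
(-1*132)*(w(A) + 66) = (-1*132)*((-½ + (⅙)*(-¼)) + 66) = -132*((-½ - 1/24) + 66) = -132*(-13/24 + 66) = -132*1571/24 = -17281/2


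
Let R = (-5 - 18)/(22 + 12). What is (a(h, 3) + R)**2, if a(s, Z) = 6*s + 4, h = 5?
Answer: 1283689/1156 ≈ 1110.5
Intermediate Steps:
R = -23/34 ≈ -0.67647
a(s, Z) = 4 + 6*s
(a(h, 3) + R)**2 = ((4 + 6*5) - 23/34)**2 = ((4 + 30) - 23/34)**2 = (34 - 23/34)**2 = (1133/34)**2 = 1283689/1156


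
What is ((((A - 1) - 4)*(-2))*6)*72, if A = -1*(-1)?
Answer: 3456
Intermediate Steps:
A = 1
((((A - 1) - 4)*(-2))*6)*72 = ((((1 - 1) - 4)*(-2))*6)*72 = (((0 - 4)*(-2))*6)*72 = (-4*(-2)*6)*72 = (8*6)*72 = 48*72 = 3456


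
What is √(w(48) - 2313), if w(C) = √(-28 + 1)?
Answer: √(-2313 + 3*I*√3) ≈ 0.054 + 48.094*I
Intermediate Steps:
w(C) = 3*I*√3 (w(C) = √(-27) = 3*I*√3)
√(w(48) - 2313) = √(3*I*√3 - 2313) = √(-2313 + 3*I*√3)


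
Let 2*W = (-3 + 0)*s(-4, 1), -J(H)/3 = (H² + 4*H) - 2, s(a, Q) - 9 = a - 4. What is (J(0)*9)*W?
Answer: -81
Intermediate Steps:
s(a, Q) = 5 + a (s(a, Q) = 9 + (a - 4) = 9 + (-4 + a) = 5 + a)
J(H) = 6 - 12*H - 3*H² (J(H) = -3*((H² + 4*H) - 2) = -3*(-2 + H² + 4*H) = 6 - 12*H - 3*H²)
W = -3/2 (W = ((-3 + 0)*(5 - 4))/2 = (-3*1)/2 = (½)*(-3) = -3/2 ≈ -1.5000)
(J(0)*9)*W = ((6 - 12*0 - 3*0²)*9)*(-3/2) = ((6 + 0 - 3*0)*9)*(-3/2) = ((6 + 0 + 0)*9)*(-3/2) = (6*9)*(-3/2) = 54*(-3/2) = -81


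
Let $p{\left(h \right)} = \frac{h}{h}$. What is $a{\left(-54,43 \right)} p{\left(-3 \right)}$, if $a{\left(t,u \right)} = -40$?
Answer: $-40$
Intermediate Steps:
$p{\left(h \right)} = 1$
$a{\left(-54,43 \right)} p{\left(-3 \right)} = \left(-40\right) 1 = -40$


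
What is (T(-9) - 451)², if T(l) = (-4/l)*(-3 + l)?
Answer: 1874161/9 ≈ 2.0824e+5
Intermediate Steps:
T(l) = -4*(-3 + l)/l
(T(-9) - 451)² = ((-4 + 12/(-9)) - 451)² = ((-4 + 12*(-⅑)) - 451)² = ((-4 - 4/3) - 451)² = (-16/3 - 451)² = (-1369/3)² = 1874161/9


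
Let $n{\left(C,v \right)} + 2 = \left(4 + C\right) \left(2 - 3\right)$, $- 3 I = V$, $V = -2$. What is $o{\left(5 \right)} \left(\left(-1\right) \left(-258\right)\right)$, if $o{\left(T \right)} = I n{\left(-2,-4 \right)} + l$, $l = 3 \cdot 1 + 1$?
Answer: $344$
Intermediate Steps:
$I = \frac{2}{3}$ ($I = \left(- \frac{1}{3}\right) \left(-2\right) = \frac{2}{3} \approx 0.66667$)
$n{\left(C,v \right)} = -6 - C$ ($n{\left(C,v \right)} = -2 + \left(4 + C\right) \left(2 - 3\right) = -2 + \left(4 + C\right) \left(-1\right) = -2 - \left(4 + C\right) = -6 - C$)
$l = 4$ ($l = 3 + 1 = 4$)
$o{\left(T \right)} = \frac{4}{3}$ ($o{\left(T \right)} = \frac{2 \left(-6 - -2\right)}{3} + 4 = \frac{2 \left(-6 + 2\right)}{3} + 4 = \frac{2}{3} \left(-4\right) + 4 = - \frac{8}{3} + 4 = \frac{4}{3}$)
$o{\left(5 \right)} \left(\left(-1\right) \left(-258\right)\right) = \frac{4 \left(\left(-1\right) \left(-258\right)\right)}{3} = \frac{4}{3} \cdot 258 = 344$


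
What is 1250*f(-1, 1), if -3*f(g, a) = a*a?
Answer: -1250/3 ≈ -416.67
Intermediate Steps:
f(g, a) = -a**2/3 (f(g, a) = -a*a/3 = -a**2/3)
1250*f(-1, 1) = 1250*(-1/3*1**2) = 1250*(-1/3*1) = 1250*(-1/3) = -1250/3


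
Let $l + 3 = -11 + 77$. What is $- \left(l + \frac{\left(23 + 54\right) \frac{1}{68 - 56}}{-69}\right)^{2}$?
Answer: $- \frac{2713055569}{685584} \approx -3957.3$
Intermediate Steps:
$l = 63$ ($l = -3 + \left(-11 + 77\right) = -3 + 66 = 63$)
$- \left(l + \frac{\left(23 + 54\right) \frac{1}{68 - 56}}{-69}\right)^{2} = - \left(63 + \frac{\left(23 + 54\right) \frac{1}{68 - 56}}{-69}\right)^{2} = - \left(63 + \frac{77}{12} \left(- \frac{1}{69}\right)\right)^{2} = - \left(63 - \frac{77}{828}\right)^{2} = - \left(\frac{52087}{828}\right)^{2} = \left(-1\right) \frac{2713055569}{685584} = - \frac{2713055569}{685584}$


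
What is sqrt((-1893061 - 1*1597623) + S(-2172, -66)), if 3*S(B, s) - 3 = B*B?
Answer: I*sqrt(1918155) ≈ 1385.0*I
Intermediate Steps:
S(B, s) = 1 + B**2/3 (S(B, s) = 1 + (B*B)/3 = 1 + B**2/3)
sqrt((-1893061 - 1*1597623) + S(-2172, -66)) = sqrt((-1893061 - 1*1597623) + (1 + (1/3)*(-2172)**2)) = sqrt((-1893061 - 1597623) + (1 + (1/3)*4717584)) = sqrt(-3490684 + (1 + 1572528)) = sqrt(-3490684 + 1572529) = sqrt(-1918155) = I*sqrt(1918155)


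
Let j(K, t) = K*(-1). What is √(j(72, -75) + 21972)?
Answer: 10*√219 ≈ 147.99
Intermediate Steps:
j(K, t) = -K
√(j(72, -75) + 21972) = √(-1*72 + 21972) = √(-72 + 21972) = √21900 = 10*√219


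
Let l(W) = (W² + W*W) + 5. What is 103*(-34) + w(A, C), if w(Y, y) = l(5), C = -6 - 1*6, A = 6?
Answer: -3447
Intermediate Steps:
l(W) = 5 + 2*W² (l(W) = (W² + W²) + 5 = 2*W² + 5 = 5 + 2*W²)
C = -12 (C = -6 - 6 = -12)
w(Y, y) = 55 (w(Y, y) = 5 + 2*5² = 5 + 2*25 = 5 + 50 = 55)
103*(-34) + w(A, C) = 103*(-34) + 55 = -3502 + 55 = -3447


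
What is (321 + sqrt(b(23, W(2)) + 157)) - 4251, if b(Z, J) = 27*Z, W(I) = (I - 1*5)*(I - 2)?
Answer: -3930 + sqrt(778) ≈ -3902.1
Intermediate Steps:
W(I) = (-5 + I)*(-2 + I) (W(I) = (I - 5)*(-2 + I) = (-5 + I)*(-2 + I))
(321 + sqrt(b(23, W(2)) + 157)) - 4251 = (321 + sqrt(27*23 + 157)) - 4251 = (321 + sqrt(621 + 157)) - 4251 = (321 + sqrt(778)) - 4251 = -3930 + sqrt(778)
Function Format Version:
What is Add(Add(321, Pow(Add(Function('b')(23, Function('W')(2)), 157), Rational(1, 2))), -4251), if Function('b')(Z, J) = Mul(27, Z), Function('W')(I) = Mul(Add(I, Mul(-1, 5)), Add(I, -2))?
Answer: Add(-3930, Pow(778, Rational(1, 2))) ≈ -3902.1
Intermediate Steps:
Function('W')(I) = Mul(Add(-5, I), Add(-2, I)) (Function('W')(I) = Mul(Add(I, -5), Add(-2, I)) = Mul(Add(-5, I), Add(-2, I)))
Add(Add(321, Pow(Add(Function('b')(23, Function('W')(2)), 157), Rational(1, 2))), -4251) = Add(Add(321, Pow(Add(Mul(27, 23), 157), Rational(1, 2))), -4251) = Add(Add(321, Pow(Add(621, 157), Rational(1, 2))), -4251) = Add(Add(321, Pow(778, Rational(1, 2))), -4251) = Add(-3930, Pow(778, Rational(1, 2)))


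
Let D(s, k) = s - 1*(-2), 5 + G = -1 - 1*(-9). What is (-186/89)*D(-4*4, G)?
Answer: 2604/89 ≈ 29.258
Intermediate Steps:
G = 3 (G = -5 + (-1 - 1*(-9)) = -5 + (-1 + 9) = -5 + 8 = 3)
D(s, k) = 2 + s (D(s, k) = s + 2 = 2 + s)
(-186/89)*D(-4*4, G) = (-186/89)*(2 - 4*4) = (-186*1/89)*(2 - 16) = -186/89*(-14) = 2604/89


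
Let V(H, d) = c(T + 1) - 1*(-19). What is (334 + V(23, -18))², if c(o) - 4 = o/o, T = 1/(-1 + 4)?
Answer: 128164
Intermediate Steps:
T = ⅓ (T = 1/3 = ⅓ ≈ 0.33333)
c(o) = 5 (c(o) = 4 + o/o = 4 + 1 = 5)
V(H, d) = 24 (V(H, d) = 5 - 1*(-19) = 5 + 19 = 24)
(334 + V(23, -18))² = (334 + 24)² = 358² = 128164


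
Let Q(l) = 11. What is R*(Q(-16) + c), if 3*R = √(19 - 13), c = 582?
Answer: 593*√6/3 ≈ 484.18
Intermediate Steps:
R = √6/3 (R = √(19 - 13)/3 = √6/3 ≈ 0.81650)
R*(Q(-16) + c) = (√6/3)*(11 + 582) = (√6/3)*593 = 593*√6/3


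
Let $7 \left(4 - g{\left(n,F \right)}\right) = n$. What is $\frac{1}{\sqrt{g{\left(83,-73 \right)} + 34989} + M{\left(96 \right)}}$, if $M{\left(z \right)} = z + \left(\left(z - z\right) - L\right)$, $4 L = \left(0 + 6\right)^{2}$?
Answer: $- \frac{609}{191885} + \frac{2 \sqrt{428519}}{191885} \approx 0.0036492$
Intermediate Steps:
$g{\left(n,F \right)} = 4 - \frac{n}{7}$
$L = 9$ ($L = \frac{\left(0 + 6\right)^{2}}{4} = \frac{6^{2}}{4} = \frac{1}{4} \cdot 36 = 9$)
$M{\left(z \right)} = -9 + z$ ($M{\left(z \right)} = z + \left(\left(z - z\right) - 9\right) = z + \left(0 - 9\right) = z - 9 = -9 + z$)
$\frac{1}{\sqrt{g{\left(83,-73 \right)} + 34989} + M{\left(96 \right)}} = \frac{1}{\sqrt{\left(4 - \frac{83}{7}\right) + 34989} + \left(-9 + 96\right)} = \frac{1}{\sqrt{\left(4 - \frac{83}{7}\right) + 34989} + 87} = \frac{1}{\sqrt{- \frac{55}{7} + 34989} + 87} = \frac{1}{\sqrt{\frac{244868}{7}} + 87} = \frac{1}{\frac{2 \sqrt{428519}}{7} + 87} = \frac{1}{87 + \frac{2 \sqrt{428519}}{7}}$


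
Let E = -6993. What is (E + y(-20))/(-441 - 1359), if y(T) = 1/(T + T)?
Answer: 279721/72000 ≈ 3.8850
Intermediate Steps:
y(T) = 1/(2*T)
(E + y(-20))/(-441 - 1359) = (-6993 + (1/2)/(-20))/(-441 - 1359) = (-6993 + (1/2)*(-1/20))/(-1800) = (-6993 - 1/40)*(-1/1800) = -279721/40*(-1/1800) = 279721/72000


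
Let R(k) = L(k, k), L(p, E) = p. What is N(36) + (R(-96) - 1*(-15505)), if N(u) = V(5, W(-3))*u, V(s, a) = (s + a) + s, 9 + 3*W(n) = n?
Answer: 15625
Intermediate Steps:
R(k) = k
W(n) = -3 + n/3
V(s, a) = a + 2*s (V(s, a) = (a + s) + s = a + 2*s)
N(u) = 6*u (N(u) = ((-3 + (⅓)*(-3)) + 2*5)*u = ((-3 - 1) + 10)*u = (-4 + 10)*u = 6*u)
N(36) + (R(-96) - 1*(-15505)) = 6*36 + (-96 - 1*(-15505)) = 216 + (-96 + 15505) = 216 + 15409 = 15625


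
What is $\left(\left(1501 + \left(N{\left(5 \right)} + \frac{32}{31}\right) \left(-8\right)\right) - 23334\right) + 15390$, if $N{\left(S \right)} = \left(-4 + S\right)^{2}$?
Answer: $- \frac{200237}{31} \approx -6459.3$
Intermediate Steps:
$\left(\left(1501 + \left(N{\left(5 \right)} + \frac{32}{31}\right) \left(-8\right)\right) - 23334\right) + 15390 = \left(\left(1501 + \left(\left(-4 + 5\right)^{2} + \frac{32}{31}\right) \left(-8\right)\right) - 23334\right) + 15390 = \left(\left(1501 + \left(1^{2} + 32 \cdot \frac{1}{31}\right) \left(-8\right)\right) - 23334\right) + 15390 = \left(\left(1501 + \left(1 + \frac{32}{31}\right) \left(-8\right)\right) - 23334\right) + 15390 = \left(\left(1501 + \frac{63}{31} \left(-8\right)\right) - 23334\right) + 15390 = \left(\left(1501 - \frac{504}{31}\right) - 23334\right) + 15390 = \left(\frac{46027}{31} - 23334\right) + 15390 = - \frac{677327}{31} + 15390 = - \frac{200237}{31}$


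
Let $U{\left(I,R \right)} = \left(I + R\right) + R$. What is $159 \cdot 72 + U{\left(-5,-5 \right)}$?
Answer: $11433$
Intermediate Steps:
$U{\left(I,R \right)} = I + 2 R$
$159 \cdot 72 + U{\left(-5,-5 \right)} = 159 \cdot 72 + \left(-5 + 2 \left(-5\right)\right) = 11448 - 15 = 11433$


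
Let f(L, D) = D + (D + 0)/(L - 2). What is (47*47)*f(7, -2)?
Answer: -26508/5 ≈ -5301.6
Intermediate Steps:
f(L, D) = D + D/(-2 + L)
(47*47)*f(7, -2) = (47*47)*(-2*(-1 + 7)/(-2 + 7)) = 2209*(-2*6/5) = 2209*(-2*1/5*6) = 2209*(-12/5) = -26508/5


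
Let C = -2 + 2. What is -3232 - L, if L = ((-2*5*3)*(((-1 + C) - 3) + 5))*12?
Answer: -2872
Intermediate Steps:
C = 0
L = -360 (L = ((-2*5*3)*(((-1 + 0) - 3) + 5))*12 = ((-10*3)*((-1 - 3) + 5))*12 = -30*(-4 + 5)*12 = -30*1*12 = -30*12 = -360)
-3232 - L = -3232 - 1*(-360) = -3232 + 360 = -2872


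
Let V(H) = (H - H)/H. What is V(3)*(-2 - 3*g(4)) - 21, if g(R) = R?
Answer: -21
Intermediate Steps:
V(H) = 0 (V(H) = 0/H = 0)
V(3)*(-2 - 3*g(4)) - 21 = 0*(-2 - 3*4) - 21 = 0*(-2 - 12) - 21 = 0*(-14) - 21 = 0 - 21 = -21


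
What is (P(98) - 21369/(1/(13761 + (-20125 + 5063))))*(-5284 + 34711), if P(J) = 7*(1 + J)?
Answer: 818122450374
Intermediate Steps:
P(J) = 7 + 7*J
(P(98) - 21369/(1/(13761 + (-20125 + 5063))))*(-5284 + 34711) = ((7 + 7*98) - 21369/(1/(13761 + (-20125 + 5063))))*(-5284 + 34711) = ((7 + 686) - 21369/(1/(13761 - 15062)))*29427 = (693 - 21369/(1/(-1301)))*29427 = (693 - 21369/(-1/1301))*29427 = (693 - 21369*(-1301))*29427 = (693 + 27801069)*29427 = 27801762*29427 = 818122450374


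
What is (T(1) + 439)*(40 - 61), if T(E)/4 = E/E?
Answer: -9303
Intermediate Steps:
T(E) = 4 (T(E) = 4*(E/E) = 4*1 = 4)
(T(1) + 439)*(40 - 61) = (4 + 439)*(40 - 61) = 443*(-21) = -9303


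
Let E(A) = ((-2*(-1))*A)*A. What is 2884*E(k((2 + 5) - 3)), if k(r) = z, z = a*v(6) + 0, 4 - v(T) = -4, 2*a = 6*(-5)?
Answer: 83059200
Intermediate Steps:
a = -15 (a = (6*(-5))/2 = (1/2)*(-30) = -15)
v(T) = 8 (v(T) = 4 - 1*(-4) = 4 + 4 = 8)
z = -120 (z = -15*8 + 0 = -120 + 0 = -120)
k(r) = -120
E(A) = 2*A**2 (E(A) = (2*A)*A = 2*A**2)
2884*E(k((2 + 5) - 3)) = 2884*(2*(-120)**2) = 2884*(2*14400) = 2884*28800 = 83059200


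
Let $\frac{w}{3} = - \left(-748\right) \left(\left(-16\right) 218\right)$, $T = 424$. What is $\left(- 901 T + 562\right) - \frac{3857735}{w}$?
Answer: $- \frac{2985726681529}{7827072} \approx -3.8146 \cdot 10^{5}$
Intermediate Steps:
$w = -7827072$ ($w = 3 \left(- \left(-748\right) \left(\left(-16\right) 218\right)\right) = 3 \left(- \left(-748\right) \left(-3488\right)\right) = 3 \left(\left(-1\right) 2609024\right) = 3 \left(-2609024\right) = -7827072$)
$\left(- 901 T + 562\right) - \frac{3857735}{w} = \left(\left(-901\right) 424 + 562\right) - \frac{3857735}{-7827072} = \left(-382024 + 562\right) - - \frac{3857735}{7827072} = -381462 + \frac{3857735}{7827072} = - \frac{2985726681529}{7827072}$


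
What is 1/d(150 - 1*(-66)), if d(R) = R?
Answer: 1/216 ≈ 0.0046296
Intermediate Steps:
1/d(150 - 1*(-66)) = 1/(150 - 1*(-66)) = 1/(150 + 66) = 1/216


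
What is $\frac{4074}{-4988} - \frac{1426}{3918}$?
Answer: $- \frac{5768705}{4885746} \approx -1.1807$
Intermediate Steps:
$\frac{4074}{-4988} - \frac{1426}{3918} = 4074 \left(- \frac{1}{4988}\right) - \frac{713}{1959} = - \frac{2037}{2494} - \frac{713}{1959} = - \frac{5768705}{4885746}$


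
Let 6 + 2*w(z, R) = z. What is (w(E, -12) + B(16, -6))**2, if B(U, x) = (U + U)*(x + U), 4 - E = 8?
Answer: 99225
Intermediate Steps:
E = -4 (E = 4 - 1*8 = 4 - 8 = -4)
w(z, R) = -3 + z/2
B(U, x) = 2*U*(U + x) (B(U, x) = (2*U)*(U + x) = 2*U*(U + x))
(w(E, -12) + B(16, -6))**2 = ((-3 + (1/2)*(-4)) + 2*16*(16 - 6))**2 = ((-3 - 2) + 2*16*10)**2 = (-5 + 320)**2 = 315**2 = 99225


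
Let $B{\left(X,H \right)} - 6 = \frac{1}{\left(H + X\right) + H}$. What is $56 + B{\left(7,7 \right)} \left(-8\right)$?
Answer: $\frac{160}{21} \approx 7.619$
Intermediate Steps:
$B{\left(X,H \right)} = 6 + \frac{1}{X + 2 H}$ ($B{\left(X,H \right)} = 6 + \frac{1}{\left(H + X\right) + H} = 6 + \frac{1}{X + 2 H}$)
$56 + B{\left(7,7 \right)} \left(-8\right) = 56 + \frac{1 + 6 \cdot 7 + 12 \cdot 7}{7 + 2 \cdot 7} \left(-8\right) = 56 + \frac{1 + 42 + 84}{7 + 14} \left(-8\right) = 56 + \frac{1}{21} \cdot 127 \left(-8\right) = 56 + \frac{127}{21} \left(-8\right) = 56 - \frac{1016}{21} = \frac{160}{21}$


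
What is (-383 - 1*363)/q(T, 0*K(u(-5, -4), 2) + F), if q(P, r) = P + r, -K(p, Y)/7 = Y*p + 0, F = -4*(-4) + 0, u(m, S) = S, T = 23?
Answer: -746/39 ≈ -19.128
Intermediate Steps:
F = 16 (F = 16 + 0 = 16)
K(p, Y) = -7*Y*p (K(p, Y) = -7*(Y*p + 0) = -7*Y*p)
(-383 - 1*363)/q(T, 0*K(u(-5, -4), 2) + F) = (-383 - 1*363)/(23 + (0*(-7*2*(-4)) + 16)) = (-383 - 363)/(23 + (0*56 + 16)) = -746/(23 + (0 + 16)) = -746/(23 + 16) = -746/39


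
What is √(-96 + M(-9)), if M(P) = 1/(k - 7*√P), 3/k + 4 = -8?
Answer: 2*√(-1195237033 + 592788*I)/7057 ≈ 0.0024297 + 9.798*I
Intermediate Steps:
k = -¼ (k = 3/(-4 - 8) = 3/(-12) = 3*(-1/12) = -¼ ≈ -0.25000)
M(P) = 1/(-¼ - 7*√P)
√(-96 + M(-9)) = √(-96 - 4/(1 + 28*√(-9))) = √(-96 - 4/(1 + 28*(3*I))) = √(-96 - 4*(1 - 84*I)/7057)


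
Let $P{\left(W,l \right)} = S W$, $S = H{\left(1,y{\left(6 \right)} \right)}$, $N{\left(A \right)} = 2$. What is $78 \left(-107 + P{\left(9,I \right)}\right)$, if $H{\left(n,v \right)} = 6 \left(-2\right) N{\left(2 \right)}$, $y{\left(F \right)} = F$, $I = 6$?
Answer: $-25194$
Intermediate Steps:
$H{\left(n,v \right)} = -24$ ($H{\left(n,v \right)} = 6 \left(-2\right) 2 = \left(-12\right) 2 = -24$)
$S = -24$
$P{\left(W,l \right)} = - 24 W$
$78 \left(-107 + P{\left(9,I \right)}\right) = 78 \left(-107 - 216\right) = 78 \left(-323\right) = -25194$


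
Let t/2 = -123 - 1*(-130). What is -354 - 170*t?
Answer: -2734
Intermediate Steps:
t = 14 (t = 2*(-123 - 1*(-130)) = 2*(-123 + 130) = 2*7 = 14)
-354 - 170*t = -354 - 170*14 = -354 - 2380 = -2734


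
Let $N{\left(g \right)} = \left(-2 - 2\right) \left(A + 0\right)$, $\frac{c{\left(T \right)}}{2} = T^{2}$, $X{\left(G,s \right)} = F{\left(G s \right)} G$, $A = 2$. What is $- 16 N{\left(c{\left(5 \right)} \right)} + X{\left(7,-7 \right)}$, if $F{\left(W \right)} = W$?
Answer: $-215$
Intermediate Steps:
$X{\left(G,s \right)} = s G^{2}$ ($X{\left(G,s \right)} = G s G = s G^{2}$)
$c{\left(T \right)} = 2 T^{2}$
$N{\left(g \right)} = -8$ ($N{\left(g \right)} = \left(-2 - 2\right) \left(2 + 0\right) = \left(-4\right) 2 = -8$)
$- 16 N{\left(c{\left(5 \right)} \right)} + X{\left(7,-7 \right)} = \left(-16\right) \left(-8\right) - 7 \cdot 7^{2} = 128 - 343 = -215$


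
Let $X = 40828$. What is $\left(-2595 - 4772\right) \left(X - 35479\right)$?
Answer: $-39406083$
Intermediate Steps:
$\left(-2595 - 4772\right) \left(X - 35479\right) = \left(-2595 - 4772\right) \left(40828 - 35479\right) = \left(-7367\right) 5349 = -39406083$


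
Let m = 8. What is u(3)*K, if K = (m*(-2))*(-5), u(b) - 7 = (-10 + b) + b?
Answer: 240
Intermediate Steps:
u(b) = -3 + 2*b (u(b) = 7 + ((-10 + b) + b) = 7 + (-10 + 2*b) = -3 + 2*b)
K = 80 (K = (8*(-2))*(-5) = -16*(-5) = 80)
u(3)*K = (-3 + 2*3)*80 = (-3 + 6)*80 = 3*80 = 240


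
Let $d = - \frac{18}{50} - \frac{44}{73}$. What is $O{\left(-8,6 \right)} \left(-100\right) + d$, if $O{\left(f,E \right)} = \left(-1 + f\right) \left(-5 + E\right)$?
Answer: $\frac{1640743}{1825} \approx 899.04$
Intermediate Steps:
$d = - \frac{1757}{1825}$ ($d = \left(-18\right) \frac{1}{50} - \frac{44}{73} = - \frac{9}{25} - \frac{44}{73} = - \frac{1757}{1825} \approx -0.96274$)
$O{\left(-8,6 \right)} \left(-100\right) + d = \left(5 - 6 - -40 + 6 \left(-8\right)\right) \left(-100\right) - \frac{1757}{1825} = \left(5 - 6 + 40 - 48\right) \left(-100\right) - \frac{1757}{1825} = \left(-9\right) \left(-100\right) - \frac{1757}{1825} = 900 - \frac{1757}{1825} = \frac{1640743}{1825}$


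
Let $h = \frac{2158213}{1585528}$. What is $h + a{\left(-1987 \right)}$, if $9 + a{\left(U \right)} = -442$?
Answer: $- \frac{712914915}{1585528} \approx -449.64$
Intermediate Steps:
$a{\left(U \right)} = -451$ ($a{\left(U \right)} = -9 - 442 = -451$)
$h = \frac{2158213}{1585528}$ ($h = 2158213 \cdot \frac{1}{1585528} = \frac{2158213}{1585528} \approx 1.3612$)
$h + a{\left(-1987 \right)} = \frac{2158213}{1585528} - 451 = - \frac{712914915}{1585528}$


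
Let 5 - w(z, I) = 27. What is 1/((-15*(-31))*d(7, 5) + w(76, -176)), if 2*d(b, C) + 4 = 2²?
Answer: -1/22 ≈ -0.045455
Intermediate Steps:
w(z, I) = -22 (w(z, I) = 5 - 1*27 = 5 - 27 = -22)
d(b, C) = 0 (d(b, C) = -2 + (½)*2² = -2 + (½)*4 = -2 + 2 = 0)
1/((-15*(-31))*d(7, 5) + w(76, -176)) = 1/(-15*(-31)*0 - 22) = 1/(465*0 - 22) = 1/(0 - 22) = 1/(-22) = -1/22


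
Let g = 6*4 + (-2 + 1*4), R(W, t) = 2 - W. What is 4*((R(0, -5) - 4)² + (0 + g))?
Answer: 120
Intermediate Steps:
g = 26 (g = 24 + (-2 + 4) = 24 + 2 = 26)
4*((R(0, -5) - 4)² + (0 + g)) = 4*(((2 - 1*0) - 4)² + (0 + 26)) = 4*(((2 + 0) - 4)² + 26) = 4*((2 - 4)² + 26) = 4*((-2)² + 26) = 4*(4 + 26) = 4*30 = 120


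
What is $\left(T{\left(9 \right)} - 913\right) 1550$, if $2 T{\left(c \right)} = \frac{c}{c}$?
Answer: $-1414375$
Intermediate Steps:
$T{\left(c \right)} = \frac{1}{2}$ ($T{\left(c \right)} = \frac{c \frac{1}{c}}{2} = \frac{1}{2} \cdot 1 = \frac{1}{2}$)
$\left(T{\left(9 \right)} - 913\right) 1550 = \left(\frac{1}{2} - 913\right) 1550 = \left(- \frac{1825}{2}\right) 1550 = -1414375$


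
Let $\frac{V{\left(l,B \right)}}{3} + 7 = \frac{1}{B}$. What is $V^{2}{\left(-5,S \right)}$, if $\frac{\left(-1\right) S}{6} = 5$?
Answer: $\frac{44521}{100} \approx 445.21$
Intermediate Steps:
$S = -30$ ($S = \left(-6\right) 5 = -30$)
$V{\left(l,B \right)} = -21 + \frac{3}{B}$
$V^{2}{\left(-5,S \right)} = \left(-21 + \frac{3}{-30}\right)^{2} = \left(-21 + 3 \left(- \frac{1}{30}\right)\right)^{2} = \left(-21 - \frac{1}{10}\right)^{2} = \left(- \frac{211}{10}\right)^{2} = \frac{44521}{100}$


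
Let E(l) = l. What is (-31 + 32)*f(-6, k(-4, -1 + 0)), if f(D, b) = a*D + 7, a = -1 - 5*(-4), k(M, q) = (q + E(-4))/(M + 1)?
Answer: -107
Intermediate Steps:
k(M, q) = (-4 + q)/(1 + M) (k(M, q) = (q - 4)/(M + 1) = (-4 + q)/(1 + M))
a = 19 (a = -1 + 20 = 19)
f(D, b) = 7 + 19*D (f(D, b) = 19*D + 7 = 7 + 19*D)
(-31 + 32)*f(-6, k(-4, -1 + 0)) = (-31 + 32)*(7 + 19*(-6)) = 1*(7 - 114) = 1*(-107) = -107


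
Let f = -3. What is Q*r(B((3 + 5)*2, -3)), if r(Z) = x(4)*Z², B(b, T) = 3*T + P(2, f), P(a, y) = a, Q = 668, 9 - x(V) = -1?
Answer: 327320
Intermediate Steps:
x(V) = 10 (x(V) = 9 - 1*(-1) = 9 + 1 = 10)
B(b, T) = 2 + 3*T (B(b, T) = 3*T + 2 = 2 + 3*T)
r(Z) = 10*Z²
Q*r(B((3 + 5)*2, -3)) = 668*(10*(2 + 3*(-3))²) = 668*(10*(2 - 9)²) = 668*(10*(-7)²) = 668*(10*49) = 668*490 = 327320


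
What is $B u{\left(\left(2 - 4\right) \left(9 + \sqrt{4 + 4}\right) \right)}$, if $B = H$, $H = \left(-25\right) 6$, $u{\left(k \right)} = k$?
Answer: $2700 + 600 \sqrt{2} \approx 3548.5$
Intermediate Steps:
$H = -150$
$B = -150$
$B u{\left(\left(2 - 4\right) \left(9 + \sqrt{4 + 4}\right) \right)} = - 150 \left(2 - 4\right) \left(9 + \sqrt{4 + 4}\right) = - 150 \left(- 2 \left(9 + \sqrt{8}\right)\right) = - 150 \left(- 2 \left(9 + 2 \sqrt{2}\right)\right) = - 150 \left(-18 - 4 \sqrt{2}\right) = 2700 + 600 \sqrt{2}$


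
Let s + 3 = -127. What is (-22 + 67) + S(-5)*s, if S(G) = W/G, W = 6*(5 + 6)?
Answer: 1761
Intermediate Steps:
s = -130 (s = -3 - 127 = -130)
W = 66 (W = 6*11 = 66)
S(G) = 66/G
(-22 + 67) + S(-5)*s = (-22 + 67) + (66/(-5))*(-130) = 45 + (66*(-1/5))*(-130) = 45 - 66/5*(-130) = 45 + 1716 = 1761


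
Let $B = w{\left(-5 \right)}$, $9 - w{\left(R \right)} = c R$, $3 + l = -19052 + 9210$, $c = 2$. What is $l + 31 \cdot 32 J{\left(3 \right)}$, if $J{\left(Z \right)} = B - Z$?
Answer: $6027$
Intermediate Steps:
$l = -9845$ ($l = -3 + \left(-19052 + 9210\right) = -3 - 9842 = -9845$)
$w{\left(R \right)} = 9 - 2 R$
$B = 19$ ($B = 9 - -10 = 9 + 10 = 19$)
$J{\left(Z \right)} = 19 - Z$
$l + 31 \cdot 32 J{\left(3 \right)} = -9845 + 31 \cdot 32 \left(19 - 3\right) = -9845 + 992 \left(19 - 3\right) = -9845 + 992 \cdot 16 = -9845 + 15872 = 6027$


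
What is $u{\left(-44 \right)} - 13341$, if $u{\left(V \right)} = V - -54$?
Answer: $-13331$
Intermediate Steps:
$u{\left(V \right)} = 54 + V$ ($u{\left(V \right)} = V + 54 = 54 + V$)
$u{\left(-44 \right)} - 13341 = \left(54 - 44\right) - 13341 = 10 - 13341 = -13331$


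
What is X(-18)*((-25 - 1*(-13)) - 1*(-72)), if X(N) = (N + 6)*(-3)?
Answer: 2160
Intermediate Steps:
X(N) = -18 - 3*N (X(N) = (6 + N)*(-3) = -18 - 3*N)
X(-18)*((-25 - 1*(-13)) - 1*(-72)) = (-18 - 3*(-18))*((-25 - 1*(-13)) - 1*(-72)) = (-18 + 54)*((-25 + 13) + 72) = 36*(-12 + 72) = 36*60 = 2160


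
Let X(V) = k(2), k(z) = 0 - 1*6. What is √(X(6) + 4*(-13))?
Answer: I*√58 ≈ 7.6158*I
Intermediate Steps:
k(z) = -6 (k(z) = 0 - 6 = -6)
X(V) = -6
√(X(6) + 4*(-13)) = √(-6 + 4*(-13)) = √(-6 - 52) = √(-58) = I*√58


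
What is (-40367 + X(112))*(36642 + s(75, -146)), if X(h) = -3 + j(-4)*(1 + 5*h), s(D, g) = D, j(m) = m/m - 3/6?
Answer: -2943932343/2 ≈ -1.4720e+9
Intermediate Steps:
j(m) = ½ (j(m) = 1 - 3*⅙ = 1 - ½ = ½)
X(h) = -5/2 + 5*h/2 (X(h) = -3 + (1 + 5*h)/2 = -3 + (½ + 5*h/2) = -5/2 + 5*h/2)
(-40367 + X(112))*(36642 + s(75, -146)) = (-40367 + (-5/2 + (5/2)*112))*(36642 + 75) = (-40367 + (-5/2 + 280))*36717 = (-40367 + 555/2)*36717 = -80179/2*36717 = -2943932343/2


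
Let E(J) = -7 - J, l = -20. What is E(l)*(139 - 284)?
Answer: -1885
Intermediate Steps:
E(l)*(139 - 284) = (-7 - 1*(-20))*(139 - 284) = (-7 + 20)*(-145) = 13*(-145) = -1885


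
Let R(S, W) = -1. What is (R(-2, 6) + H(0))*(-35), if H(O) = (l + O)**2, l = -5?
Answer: -840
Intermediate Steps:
H(O) = (-5 + O)**2
(R(-2, 6) + H(0))*(-35) = (-1 + (-5 + 0)**2)*(-35) = (-1 + (-5)**2)*(-35) = (-1 + 25)*(-35) = 24*(-35) = -840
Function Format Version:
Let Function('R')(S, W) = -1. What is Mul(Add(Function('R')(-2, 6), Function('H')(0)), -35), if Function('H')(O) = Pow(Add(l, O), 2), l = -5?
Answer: -840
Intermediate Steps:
Function('H')(O) = Pow(Add(-5, O), 2)
Mul(Add(Function('R')(-2, 6), Function('H')(0)), -35) = Mul(Add(-1, Pow(Add(-5, 0), 2)), -35) = Mul(Add(-1, Pow(-5, 2)), -35) = Mul(Add(-1, 25), -35) = Mul(24, -35) = -840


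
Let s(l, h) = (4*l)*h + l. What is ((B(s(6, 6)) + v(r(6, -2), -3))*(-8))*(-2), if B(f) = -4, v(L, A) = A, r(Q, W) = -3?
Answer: -112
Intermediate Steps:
s(l, h) = l + 4*h*l (s(l, h) = 4*h*l + l = l + 4*h*l)
((B(s(6, 6)) + v(r(6, -2), -3))*(-8))*(-2) = ((-4 - 3)*(-8))*(-2) = -7*(-8)*(-2) = 56*(-2) = -112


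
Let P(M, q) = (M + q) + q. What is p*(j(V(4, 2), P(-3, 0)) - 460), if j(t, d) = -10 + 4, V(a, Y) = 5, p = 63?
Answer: -29358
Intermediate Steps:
P(M, q) = M + 2*q
j(t, d) = -6
p*(j(V(4, 2), P(-3, 0)) - 460) = 63*(-6 - 460) = 63*(-466) = -29358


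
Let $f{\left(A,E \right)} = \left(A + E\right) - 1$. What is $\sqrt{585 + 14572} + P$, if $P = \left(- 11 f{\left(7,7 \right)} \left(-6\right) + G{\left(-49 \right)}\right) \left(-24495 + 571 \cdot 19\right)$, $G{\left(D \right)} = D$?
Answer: $-11039614 + \sqrt{15157} \approx -1.1039 \cdot 10^{7}$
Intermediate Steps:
$f{\left(A,E \right)} = -1 + A + E$
$P = -11039614$ ($P = \left(- 11 \left(-1 + 7 + 7\right) \left(-6\right) - 49\right) \left(-24495 + 571 \cdot 19\right) = \left(\left(-11\right) 13 \left(-6\right) - 49\right) \left(-24495 + 10849\right) = \left(\left(-143\right) \left(-6\right) - 49\right) \left(-13646\right) = \left(858 - 49\right) \left(-13646\right) = 809 \left(-13646\right) = -11039614$)
$\sqrt{585 + 14572} + P = \sqrt{585 + 14572} - 11039614 = \sqrt{15157} - 11039614 = -11039614 + \sqrt{15157}$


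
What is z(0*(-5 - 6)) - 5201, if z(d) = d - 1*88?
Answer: -5289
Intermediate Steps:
z(d) = -88 + d (z(d) = d - 88 = -88 + d)
z(0*(-5 - 6)) - 5201 = (-88 + 0*(-5 - 6)) - 5201 = (-88 + 0*(-11)) - 5201 = (-88 + 0) - 5201 = -88 - 5201 = -5289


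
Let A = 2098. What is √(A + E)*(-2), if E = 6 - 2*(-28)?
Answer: -24*√15 ≈ -92.952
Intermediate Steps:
E = 62 (E = 6 + 56 = 62)
√(A + E)*(-2) = √(2098 + 62)*(-2) = √2160*(-2) = (12*√15)*(-2) = -24*√15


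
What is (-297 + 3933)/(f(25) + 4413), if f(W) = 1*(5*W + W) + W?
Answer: 909/1147 ≈ 0.79250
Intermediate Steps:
f(W) = 7*W (f(W) = 1*(6*W) + W = 6*W + W = 7*W)
(-297 + 3933)/(f(25) + 4413) = (-297 + 3933)/(7*25 + 4413) = 3636/(175 + 4413) = 3636/4588 = 3636*(1/4588) = 909/1147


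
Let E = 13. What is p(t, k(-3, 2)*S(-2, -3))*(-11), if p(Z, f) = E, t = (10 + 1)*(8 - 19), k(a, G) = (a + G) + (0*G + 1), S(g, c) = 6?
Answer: -143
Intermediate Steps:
k(a, G) = 1 + G + a (k(a, G) = (G + a) + (0 + 1) = (G + a) + 1 = 1 + G + a)
t = -121 (t = 11*(-11) = -121)
p(Z, f) = 13
p(t, k(-3, 2)*S(-2, -3))*(-11) = 13*(-11) = -143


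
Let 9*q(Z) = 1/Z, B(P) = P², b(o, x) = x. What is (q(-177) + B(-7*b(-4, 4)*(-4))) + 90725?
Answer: 164507516/1593 ≈ 1.0327e+5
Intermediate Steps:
q(Z) = 1/(9*Z)
(q(-177) + B(-7*b(-4, 4)*(-4))) + 90725 = ((⅑)/(-177) + (-7*4*(-4))²) + 90725 = ((⅑)*(-1/177) + (-28*(-4))²) + 90725 = (-1/1593 + 112²) + 90725 = (-1/1593 + 12544) + 90725 = 19982591/1593 + 90725 = 164507516/1593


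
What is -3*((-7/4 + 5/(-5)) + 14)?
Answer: -135/4 ≈ -33.750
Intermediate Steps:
-3*((-7/4 + 5/(-5)) + 14) = -3*((-7*¼ + 5*(-⅕)) + 14) = -3*((-7/4 - 1) + 14) = -3*(-11/4 + 14) = -3*45/4 = -135/4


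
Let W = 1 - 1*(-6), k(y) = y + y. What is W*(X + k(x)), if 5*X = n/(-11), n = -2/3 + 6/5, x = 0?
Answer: -56/825 ≈ -0.067879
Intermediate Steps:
n = 8/15 (n = -2*⅓ + 6*(⅕) = -⅔ + 6/5 = 8/15 ≈ 0.53333)
k(y) = 2*y
X = -8/825 (X = ((8/15)/(-11))/5 = ((8/15)*(-1/11))/5 = (⅕)*(-8/165) = -8/825 ≈ -0.0096970)
W = 7 (W = 1 + 6 = 7)
W*(X + k(x)) = 7*(-8/825 + 2*0) = 7*(-8/825 + 0) = 7*(-8/825) = -56/825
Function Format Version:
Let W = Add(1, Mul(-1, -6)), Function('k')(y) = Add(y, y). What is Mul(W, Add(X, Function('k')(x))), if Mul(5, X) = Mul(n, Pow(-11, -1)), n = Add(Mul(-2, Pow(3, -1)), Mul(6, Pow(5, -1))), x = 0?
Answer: Rational(-56, 825) ≈ -0.067879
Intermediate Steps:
n = Rational(8, 15) (n = Add(Mul(-2, Rational(1, 3)), Mul(6, Rational(1, 5))) = Add(Rational(-2, 3), Rational(6, 5)) = Rational(8, 15) ≈ 0.53333)
Function('k')(y) = Mul(2, y)
X = Rational(-8, 825) (X = Mul(Rational(1, 5), Mul(Rational(8, 15), Pow(-11, -1))) = Mul(Rational(1, 5), Mul(Rational(8, 15), Rational(-1, 11))) = Mul(Rational(1, 5), Rational(-8, 165)) = Rational(-8, 825) ≈ -0.0096970)
W = 7 (W = Add(1, 6) = 7)
Mul(W, Add(X, Function('k')(x))) = Mul(7, Add(Rational(-8, 825), Mul(2, 0))) = Mul(7, Add(Rational(-8, 825), 0)) = Mul(7, Rational(-8, 825)) = Rational(-56, 825)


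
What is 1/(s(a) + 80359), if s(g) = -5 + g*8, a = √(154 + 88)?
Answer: 40177/3228374914 - 22*√2/1614187457 ≈ 1.2426e-5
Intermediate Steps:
a = 11*√2 (a = √242 = 11*√2 ≈ 15.556)
s(g) = -5 + 8*g
1/(s(a) + 80359) = 1/((-5 + 8*(11*√2)) + 80359) = 1/((-5 + 88*√2) + 80359) = 1/(80354 + 88*√2)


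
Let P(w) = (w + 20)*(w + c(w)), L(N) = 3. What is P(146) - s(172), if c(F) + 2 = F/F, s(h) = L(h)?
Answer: 24067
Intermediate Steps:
s(h) = 3
c(F) = -1 (c(F) = -2 + F/F = -2 + 1 = -1)
P(w) = (-1 + w)*(20 + w) (P(w) = (w + 20)*(w - 1) = (20 + w)*(-1 + w) = (-1 + w)*(20 + w))
P(146) - s(172) = (-20 + 146**2 + 19*146) - 1*3 = (-20 + 21316 + 2774) - 3 = 24070 - 3 = 24067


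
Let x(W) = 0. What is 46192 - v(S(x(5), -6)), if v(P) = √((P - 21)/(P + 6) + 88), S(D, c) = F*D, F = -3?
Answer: 46192 - 13*√2/2 ≈ 46183.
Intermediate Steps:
S(D, c) = -3*D
v(P) = √(88 + (-21 + P)/(6 + P)) (v(P) = √((-21 + P)/(6 + P) + 88) = √(88 + (-21 + P)/(6 + P)))
46192 - v(S(x(5), -6)) = 46192 - √((507 + 89*(-3*0))/(6 - 3*0)) = 46192 - √((507 + 89*0)/(6 + 0)) = 46192 - √((507 + 0)/6) = 46192 - √((⅙)*507) = 46192 - √(169/2) = 46192 - 13*√2/2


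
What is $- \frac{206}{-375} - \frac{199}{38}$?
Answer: $- \frac{66797}{14250} \approx -4.6875$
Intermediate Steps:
$- \frac{206}{-375} - \frac{199}{38} = \left(-206\right) \left(- \frac{1}{375}\right) - \frac{199}{38} = \frac{206}{375} - \frac{199}{38} = - \frac{66797}{14250}$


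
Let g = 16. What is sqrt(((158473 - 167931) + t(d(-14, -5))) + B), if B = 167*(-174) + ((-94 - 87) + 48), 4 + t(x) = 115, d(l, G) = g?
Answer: 3*I*sqrt(4282) ≈ 196.31*I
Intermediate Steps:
d(l, G) = 16
t(x) = 111 (t(x) = -4 + 115 = 111)
B = -29191 (B = -29058 + (-181 + 48) = -29058 - 133 = -29191)
sqrt(((158473 - 167931) + t(d(-14, -5))) + B) = sqrt(((158473 - 167931) + 111) - 29191) = sqrt((-9458 + 111) - 29191) = sqrt(-9347 - 29191) = sqrt(-38538) = 3*I*sqrt(4282)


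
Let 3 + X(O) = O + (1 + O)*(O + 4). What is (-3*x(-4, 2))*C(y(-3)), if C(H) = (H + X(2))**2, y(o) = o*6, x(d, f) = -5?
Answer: 15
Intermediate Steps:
X(O) = -3 + O + (1 + O)*(4 + O) (X(O) = -3 + (O + (1 + O)*(O + 4)) = -3 + (O + (1 + O)*(4 + O)) = -3 + O + (1 + O)*(4 + O))
y(o) = 6*o
C(H) = (17 + H)**2 (C(H) = (H + (1 + 2**2 + 6*2))**2 = (H + (1 + 4 + 12))**2 = (H + 17)**2 = (17 + H)**2)
(-3*x(-4, 2))*C(y(-3)) = (-3*(-5))*(17 + 6*(-3))**2 = 15*(17 - 18)**2 = 15*(-1)**2 = 15*1 = 15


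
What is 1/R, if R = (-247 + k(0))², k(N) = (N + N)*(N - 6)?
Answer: 1/61009 ≈ 1.6391e-5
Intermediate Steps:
k(N) = 2*N*(-6 + N) (k(N) = (2*N)*(-6 + N) = 2*N*(-6 + N))
R = 61009 (R = (-247 + 2*0*(-6 + 0))² = (-247 + 2*0*(-6))² = (-247 + 0)² = (-247)² = 61009)
1/R = 1/61009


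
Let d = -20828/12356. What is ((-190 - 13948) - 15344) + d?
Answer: -91075105/3089 ≈ -29484.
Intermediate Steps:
d = -5207/3089 (d = -20828*1/12356 = -5207/3089 ≈ -1.6857)
((-190 - 13948) - 15344) + d = ((-190 - 13948) - 15344) - 5207/3089 = (-14138 - 15344) - 5207/3089 = -29482 - 5207/3089 = -91075105/3089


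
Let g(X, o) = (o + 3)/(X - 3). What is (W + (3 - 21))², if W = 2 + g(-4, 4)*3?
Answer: 361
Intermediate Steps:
g(X, o) = (3 + o)/(-3 + X)
W = -1 (W = 2 + ((3 + 4)/(-3 - 4))*3 = 2 + (7/(-7))*3 = 2 - ⅐*7*3 = 2 - 1*3 = 2 - 3 = -1)
(W + (3 - 21))² = (-1 + (3 - 21))² = (-1 - 18)² = (-19)² = 361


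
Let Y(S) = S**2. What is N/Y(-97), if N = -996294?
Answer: -996294/9409 ≈ -105.89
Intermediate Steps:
N/Y(-97) = -996294/((-97)**2) = -996294/9409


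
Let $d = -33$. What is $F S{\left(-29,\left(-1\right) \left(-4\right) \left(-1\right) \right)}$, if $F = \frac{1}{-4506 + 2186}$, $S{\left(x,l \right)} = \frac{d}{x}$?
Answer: $- \frac{33}{67280} \approx -0.00049049$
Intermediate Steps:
$S{\left(x,l \right)} = - \frac{33}{x}$
$F = - \frac{1}{2320}$ ($F = \frac{1}{-2320} = - \frac{1}{2320} \approx -0.00043103$)
$F S{\left(-29,\left(-1\right) \left(-4\right) \left(-1\right) \right)} = - \frac{\left(-33\right) \frac{1}{-29}}{2320} = - \frac{\left(-33\right) \left(- \frac{1}{29}\right)}{2320} = \left(- \frac{1}{2320}\right) \frac{33}{29} = - \frac{33}{67280}$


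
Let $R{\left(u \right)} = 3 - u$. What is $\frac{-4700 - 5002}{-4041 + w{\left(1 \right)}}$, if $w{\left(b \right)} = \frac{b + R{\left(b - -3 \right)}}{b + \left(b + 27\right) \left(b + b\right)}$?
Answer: $\frac{1078}{449} \approx 2.4009$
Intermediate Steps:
$w{\left(b \right)} = 0$ ($w{\left(b \right)} = \frac{b - \left(-3 + 3 + b\right)}{b + \left(b + 27\right) \left(b + b\right)} = \frac{b + \left(3 - \left(b + 3\right)\right)}{b + \left(27 + b\right) 2 b} = \frac{b + \left(3 - \left(3 + b\right)\right)}{b + 2 b \left(27 + b\right)} = \frac{b - b}{b + 2 b \left(27 + b\right)} = \frac{0}{b + 2 b \left(27 + b\right)} = 0$)
$\frac{-4700 - 5002}{-4041 + w{\left(1 \right)}} = \frac{-4700 - 5002}{-4041 + 0} = - \frac{9702}{-4041} = \left(-9702\right) \left(- \frac{1}{4041}\right) = \frac{1078}{449}$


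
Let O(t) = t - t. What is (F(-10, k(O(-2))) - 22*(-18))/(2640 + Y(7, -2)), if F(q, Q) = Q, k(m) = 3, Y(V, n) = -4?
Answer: 399/2636 ≈ 0.15137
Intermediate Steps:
O(t) = 0
(F(-10, k(O(-2))) - 22*(-18))/(2640 + Y(7, -2)) = (3 - 22*(-18))/(2640 - 4) = (3 + 396)/2636 = 399*(1/2636) = 399/2636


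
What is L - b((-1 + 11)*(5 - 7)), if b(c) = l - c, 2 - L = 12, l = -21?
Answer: -9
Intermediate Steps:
L = -10 (L = 2 - 1*12 = 2 - 12 = -10)
b(c) = -21 - c
L - b((-1 + 11)*(5 - 7)) = -10 - (-21 - (-1 + 11)*(5 - 7)) = -10 - (-21 - 10*(-2)) = -10 - (-21 - 1*(-20)) = -10 - (-21 + 20) = -10 - 1*(-1) = -10 + 1 = -9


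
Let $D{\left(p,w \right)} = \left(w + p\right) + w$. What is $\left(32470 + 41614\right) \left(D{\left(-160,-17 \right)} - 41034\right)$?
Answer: $-3054335152$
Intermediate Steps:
$D{\left(p,w \right)} = p + 2 w$ ($D{\left(p,w \right)} = \left(p + w\right) + w = p + 2 w$)
$\left(32470 + 41614\right) \left(D{\left(-160,-17 \right)} - 41034\right) = \left(32470 + 41614\right) \left(\left(-160 + 2 \left(-17\right)\right) - 41034\right) = 74084 \left(\left(-160 - 34\right) - 41034\right) = 74084 \left(-194 - 41034\right) = 74084 \left(-41228\right) = -3054335152$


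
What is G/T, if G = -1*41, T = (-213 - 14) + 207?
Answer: 41/20 ≈ 2.0500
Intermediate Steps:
T = -20 (T = -227 + 207 = -20)
G = -41
G/T = -41/(-20) = -41*(-1/20) = 41/20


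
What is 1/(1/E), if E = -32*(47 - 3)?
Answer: -1408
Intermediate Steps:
E = -1408 (E = -32*44 = -1408)
1/(1/E) = 1/(1/(-1408)) = 1/(-1/1408) = -1408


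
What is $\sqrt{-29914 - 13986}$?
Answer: $10 i \sqrt{439} \approx 209.52 i$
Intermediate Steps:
$\sqrt{-29914 - 13986} = \sqrt{-43900} = 10 i \sqrt{439}$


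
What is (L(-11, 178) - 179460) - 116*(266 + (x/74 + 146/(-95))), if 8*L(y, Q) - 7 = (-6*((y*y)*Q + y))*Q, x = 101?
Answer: -86726288879/28120 ≈ -3.0841e+6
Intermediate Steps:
L(y, Q) = 7/8 + Q*(-6*y - 6*Q*y**2)/8 (L(y, Q) = 7/8 + ((-6*((y*y)*Q + y))*Q)/8 = 7/8 + ((-6*(y**2*Q + y))*Q)/8 = 7/8 + ((-6*(Q*y**2 + y))*Q)/8 = 7/8 + ((-6*(y + Q*y**2))*Q)/8 = 7/8 + ((-6*y - 6*Q*y**2)*Q)/8 = 7/8 + (Q*(-6*y - 6*Q*y**2))/8 = 7/8 + Q*(-6*y - 6*Q*y**2)/8)
(L(-11, 178) - 179460) - 116*(266 + (x/74 + 146/(-95))) = ((7/8 - 3/4*178*(-11) - 3/4*178**2*(-11)**2) - 179460) - 116*(266 + (101/74 + 146/(-95))) = ((7/8 + 2937/2 - 3/4*31684*121) - 179460) - 116*(266 + (101*(1/74) + 146*(-1/95))) = ((7/8 + 2937/2 - 2875323) - 179460) - 116*(266 + (101/74 - 146/95)) = (-22990829/8 - 179460) - 116*(266 - 1209/7030) = -24426509/8 - 116*1868771/7030 = -24426509/8 - 1*108388718/3515 = -24426509/8 - 108388718/3515 = -86726288879/28120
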